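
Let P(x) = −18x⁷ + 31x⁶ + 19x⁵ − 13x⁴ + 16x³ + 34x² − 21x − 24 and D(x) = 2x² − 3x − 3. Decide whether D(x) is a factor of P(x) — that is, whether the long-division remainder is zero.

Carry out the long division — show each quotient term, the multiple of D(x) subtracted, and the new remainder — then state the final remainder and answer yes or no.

R(x) = 0, so D(x) is a factor of P(x). yes

Step 1: lead(−18x⁷ + 31x⁶ + 19x⁵ − 13x⁴ + 16x³ + 34x² − 21x − 24) ÷ lead(D) = −18x⁷ ÷ 2x² = −9x⁵. Subtract (−9x⁵)·D = −18x⁷ + 27x⁶ + 27x⁵. Remainder: 4x⁶ − 8x⁵ − 13x⁴ + 16x³ + 34x² − 21x − 24.
Step 2: lead(4x⁶ − 8x⁵ − 13x⁴ + 16x³ + 34x² − 21x − 24) ÷ lead(D) = 4x⁶ ÷ 2x² = 2x⁴. Subtract (2x⁴)·D = 4x⁶ − 6x⁵ − 6x⁴. Remainder: −2x⁵ − 7x⁴ + 16x³ + 34x² − 21x − 24.
Step 3: lead(−2x⁵ − 7x⁴ + 16x³ + 34x² − 21x − 24) ÷ lead(D) = −2x⁵ ÷ 2x² = −x³. Subtract (−x³)·D = −2x⁵ + 3x⁴ + 3x³. Remainder: −10x⁴ + 13x³ + 34x² − 21x − 24.
Step 4: lead(−10x⁴ + 13x³ + 34x² − 21x − 24) ÷ lead(D) = −10x⁴ ÷ 2x² = −5x². Subtract (−5x²)·D = −10x⁴ + 15x³ + 15x². Remainder: −2x³ + 19x² − 21x − 24.
Step 5: lead(−2x³ + 19x² − 21x − 24) ÷ lead(D) = −2x³ ÷ 2x² = −x. Subtract (−x)·D = −2x³ + 3x² + 3x. Remainder: 16x² − 24x − 24.
Step 6: lead(16x² − 24x − 24) ÷ lead(D) = 16x² ÷ 2x² = 8. Subtract (8)·D = 16x² − 24x − 24. Remainder: 0.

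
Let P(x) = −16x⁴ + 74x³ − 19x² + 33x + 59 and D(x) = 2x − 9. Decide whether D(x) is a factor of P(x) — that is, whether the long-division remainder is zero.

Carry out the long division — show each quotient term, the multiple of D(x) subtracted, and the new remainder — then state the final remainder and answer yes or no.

Step 1: lead(−16x⁴ + 74x³ − 19x² + 33x + 59) ÷ lead(D) = −16x⁴ ÷ 2x = −8x³. Subtract (−8x³)·D = −16x⁴ + 72x³. Remainder: 2x³ − 19x² + 33x + 59.
Step 2: lead(2x³ − 19x² + 33x + 59) ÷ lead(D) = 2x³ ÷ 2x = x². Subtract (x²)·D = 2x³ − 9x². Remainder: −10x² + 33x + 59.
Step 3: lead(−10x² + 33x + 59) ÷ lead(D) = −10x² ÷ 2x = −5x. Subtract (−5x)·D = −10x² + 45x. Remainder: −12x + 59.
Step 4: lead(−12x + 59) ÷ lead(D) = −12x ÷ 2x = −6. Subtract (−6)·D = −12x + 54. Remainder: 5.

R(x) = 5, so D(x) is not a factor of P(x). no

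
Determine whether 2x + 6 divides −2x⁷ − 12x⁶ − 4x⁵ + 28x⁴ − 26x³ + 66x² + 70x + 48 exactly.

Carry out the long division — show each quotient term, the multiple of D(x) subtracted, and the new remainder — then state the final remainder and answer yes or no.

Step 1: lead(−2x⁷ − 12x⁶ − 4x⁵ + 28x⁴ − 26x³ + 66x² + 70x + 48) ÷ lead(D) = −2x⁷ ÷ 2x = −x⁶. Subtract (−x⁶)·D = −2x⁷ − 6x⁶. Remainder: −6x⁶ − 4x⁵ + 28x⁴ − 26x³ + 66x² + 70x + 48.
Step 2: lead(−6x⁶ − 4x⁵ + 28x⁴ − 26x³ + 66x² + 70x + 48) ÷ lead(D) = −6x⁶ ÷ 2x = −3x⁵. Subtract (−3x⁵)·D = −6x⁶ − 18x⁵. Remainder: 14x⁵ + 28x⁴ − 26x³ + 66x² + 70x + 48.
Step 3: lead(14x⁵ + 28x⁴ − 26x³ + 66x² + 70x + 48) ÷ lead(D) = 14x⁵ ÷ 2x = 7x⁴. Subtract (7x⁴)·D = 14x⁵ + 42x⁴. Remainder: −14x⁴ − 26x³ + 66x² + 70x + 48.
Step 4: lead(−14x⁴ − 26x³ + 66x² + 70x + 48) ÷ lead(D) = −14x⁴ ÷ 2x = −7x³. Subtract (−7x³)·D = −14x⁴ − 42x³. Remainder: 16x³ + 66x² + 70x + 48.
Step 5: lead(16x³ + 66x² + 70x + 48) ÷ lead(D) = 16x³ ÷ 2x = 8x². Subtract (8x²)·D = 16x³ + 48x². Remainder: 18x² + 70x + 48.
Step 6: lead(18x² + 70x + 48) ÷ lead(D) = 18x² ÷ 2x = 9x. Subtract (9x)·D = 18x² + 54x. Remainder: 16x + 48.
Step 7: lead(16x + 48) ÷ lead(D) = 16x ÷ 2x = 8. Subtract (8)·D = 16x + 48. Remainder: 0.

R(x) = 0, so D(x) is a factor of P(x). yes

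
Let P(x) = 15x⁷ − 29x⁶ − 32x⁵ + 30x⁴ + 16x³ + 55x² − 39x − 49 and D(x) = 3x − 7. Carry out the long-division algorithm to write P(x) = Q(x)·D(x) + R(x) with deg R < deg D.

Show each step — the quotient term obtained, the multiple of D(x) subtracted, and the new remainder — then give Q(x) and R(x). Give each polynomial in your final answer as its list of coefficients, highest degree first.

Step 1: lead(15x⁷ − 29x⁶ − 32x⁵ + 30x⁴ + 16x³ + 55x² − 39x − 49) ÷ lead(D) = 15x⁷ ÷ 3x = 5x⁶. Subtract (5x⁶)·D = 15x⁷ − 35x⁶. Remainder: 6x⁶ − 32x⁵ + 30x⁴ + 16x³ + 55x² − 39x − 49.
Step 2: lead(6x⁶ − 32x⁵ + 30x⁴ + 16x³ + 55x² − 39x − 49) ÷ lead(D) = 6x⁶ ÷ 3x = 2x⁵. Subtract (2x⁵)·D = 6x⁶ − 14x⁵. Remainder: −18x⁵ + 30x⁴ + 16x³ + 55x² − 39x − 49.
Step 3: lead(−18x⁵ + 30x⁴ + 16x³ + 55x² − 39x − 49) ÷ lead(D) = −18x⁵ ÷ 3x = −6x⁴. Subtract (−6x⁴)·D = −18x⁵ + 42x⁴. Remainder: −12x⁴ + 16x³ + 55x² − 39x − 49.
Step 4: lead(−12x⁴ + 16x³ + 55x² − 39x − 49) ÷ lead(D) = −12x⁴ ÷ 3x = −4x³. Subtract (−4x³)·D = −12x⁴ + 28x³. Remainder: −12x³ + 55x² − 39x − 49.
Step 5: lead(−12x³ + 55x² − 39x − 49) ÷ lead(D) = −12x³ ÷ 3x = −4x². Subtract (−4x²)·D = −12x³ + 28x². Remainder: 27x² − 39x − 49.
Step 6: lead(27x² − 39x − 49) ÷ lead(D) = 27x² ÷ 3x = 9x. Subtract (9x)·D = 27x² − 63x. Remainder: 24x − 49.
Step 7: lead(24x − 49) ÷ lead(D) = 24x ÷ 3x = 8. Subtract (8)·D = 24x − 56. Remainder: 7.

Q = [5, 2, -6, -4, -4, 9, 8]; R = [7]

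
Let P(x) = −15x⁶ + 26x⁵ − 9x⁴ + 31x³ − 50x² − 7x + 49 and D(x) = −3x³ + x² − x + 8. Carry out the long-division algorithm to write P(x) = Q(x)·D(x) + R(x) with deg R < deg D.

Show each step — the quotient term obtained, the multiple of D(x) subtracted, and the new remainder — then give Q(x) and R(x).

Q(x) = 5x³ − 7x² − x + 5; R(x) = 6x + 9

Step 1: lead(−15x⁶ + 26x⁵ − 9x⁴ + 31x³ − 50x² − 7x + 49) ÷ lead(D) = −15x⁶ ÷ −3x³ = 5x³. Subtract (5x³)·D = −15x⁶ + 5x⁵ − 5x⁴ + 40x³. Remainder: 21x⁵ − 4x⁴ − 9x³ − 50x² − 7x + 49.
Step 2: lead(21x⁵ − 4x⁴ − 9x³ − 50x² − 7x + 49) ÷ lead(D) = 21x⁵ ÷ −3x³ = −7x². Subtract (−7x²)·D = 21x⁵ − 7x⁴ + 7x³ − 56x². Remainder: 3x⁴ − 16x³ + 6x² − 7x + 49.
Step 3: lead(3x⁴ − 16x³ + 6x² − 7x + 49) ÷ lead(D) = 3x⁴ ÷ −3x³ = −x. Subtract (−x)·D = 3x⁴ − x³ + x² − 8x. Remainder: −15x³ + 5x² + x + 49.
Step 4: lead(−15x³ + 5x² + x + 49) ÷ lead(D) = −15x³ ÷ −3x³ = 5. Subtract (5)·D = −15x³ + 5x² − 5x + 40. Remainder: 6x + 9.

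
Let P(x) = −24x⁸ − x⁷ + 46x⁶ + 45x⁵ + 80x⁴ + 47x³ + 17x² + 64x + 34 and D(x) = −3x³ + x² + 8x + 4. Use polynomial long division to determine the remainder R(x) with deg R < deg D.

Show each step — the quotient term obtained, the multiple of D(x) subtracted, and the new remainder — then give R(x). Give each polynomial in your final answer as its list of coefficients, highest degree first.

R = [-2]

Step 1: lead(−24x⁸ − x⁷ + 46x⁶ + 45x⁵ + 80x⁴ + 47x³ + 17x² + 64x + 34) ÷ lead(D) = −24x⁸ ÷ −3x³ = 8x⁵. Subtract (8x⁵)·D = −24x⁸ + 8x⁷ + 64x⁶ + 32x⁵. Remainder: −9x⁷ − 18x⁶ + 13x⁵ + 80x⁴ + 47x³ + 17x² + 64x + 34.
Step 2: lead(−9x⁷ − 18x⁶ + 13x⁵ + 80x⁴ + 47x³ + 17x² + 64x + 34) ÷ lead(D) = −9x⁷ ÷ −3x³ = 3x⁴. Subtract (3x⁴)·D = −9x⁷ + 3x⁶ + 24x⁵ + 12x⁴. Remainder: −21x⁶ − 11x⁵ + 68x⁴ + 47x³ + 17x² + 64x + 34.
Step 3: lead(−21x⁶ − 11x⁵ + 68x⁴ + 47x³ + 17x² + 64x + 34) ÷ lead(D) = −21x⁶ ÷ −3x³ = 7x³. Subtract (7x³)·D = −21x⁶ + 7x⁵ + 56x⁴ + 28x³. Remainder: −18x⁵ + 12x⁴ + 19x³ + 17x² + 64x + 34.
Step 4: lead(−18x⁵ + 12x⁴ + 19x³ + 17x² + 64x + 34) ÷ lead(D) = −18x⁵ ÷ −3x³ = 6x². Subtract (6x²)·D = −18x⁵ + 6x⁴ + 48x³ + 24x². Remainder: 6x⁴ − 29x³ − 7x² + 64x + 34.
Step 5: lead(6x⁴ − 29x³ − 7x² + 64x + 34) ÷ lead(D) = 6x⁴ ÷ −3x³ = −2x. Subtract (−2x)·D = 6x⁴ − 2x³ − 16x² − 8x. Remainder: −27x³ + 9x² + 72x + 34.
Step 6: lead(−27x³ + 9x² + 72x + 34) ÷ lead(D) = −27x³ ÷ −3x³ = 9. Subtract (9)·D = −27x³ + 9x² + 72x + 36. Remainder: −2.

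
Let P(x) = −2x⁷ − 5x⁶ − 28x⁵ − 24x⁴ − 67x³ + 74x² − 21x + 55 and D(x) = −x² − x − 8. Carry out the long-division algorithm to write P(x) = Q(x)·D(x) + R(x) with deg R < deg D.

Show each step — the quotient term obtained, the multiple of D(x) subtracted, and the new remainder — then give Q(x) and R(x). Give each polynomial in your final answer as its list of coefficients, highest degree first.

Q = [2, 3, 9, -9, 4, -6]; R = [5, 7]

Step 1: lead(−2x⁷ − 5x⁶ − 28x⁵ − 24x⁴ − 67x³ + 74x² − 21x + 55) ÷ lead(D) = −2x⁷ ÷ −x² = 2x⁵. Subtract (2x⁵)·D = −2x⁷ − 2x⁶ − 16x⁵. Remainder: −3x⁶ − 12x⁵ − 24x⁴ − 67x³ + 74x² − 21x + 55.
Step 2: lead(−3x⁶ − 12x⁵ − 24x⁴ − 67x³ + 74x² − 21x + 55) ÷ lead(D) = −3x⁶ ÷ −x² = 3x⁴. Subtract (3x⁴)·D = −3x⁶ − 3x⁵ − 24x⁴. Remainder: −9x⁵ − 67x³ + 74x² − 21x + 55.
Step 3: lead(−9x⁵ − 67x³ + 74x² − 21x + 55) ÷ lead(D) = −9x⁵ ÷ −x² = 9x³. Subtract (9x³)·D = −9x⁵ − 9x⁴ − 72x³. Remainder: 9x⁴ + 5x³ + 74x² − 21x + 55.
Step 4: lead(9x⁴ + 5x³ + 74x² − 21x + 55) ÷ lead(D) = 9x⁴ ÷ −x² = −9x². Subtract (−9x²)·D = 9x⁴ + 9x³ + 72x². Remainder: −4x³ + 2x² − 21x + 55.
Step 5: lead(−4x³ + 2x² − 21x + 55) ÷ lead(D) = −4x³ ÷ −x² = 4x. Subtract (4x)·D = −4x³ − 4x² − 32x. Remainder: 6x² + 11x + 55.
Step 6: lead(6x² + 11x + 55) ÷ lead(D) = 6x² ÷ −x² = −6. Subtract (−6)·D = 6x² + 6x + 48. Remainder: 5x + 7.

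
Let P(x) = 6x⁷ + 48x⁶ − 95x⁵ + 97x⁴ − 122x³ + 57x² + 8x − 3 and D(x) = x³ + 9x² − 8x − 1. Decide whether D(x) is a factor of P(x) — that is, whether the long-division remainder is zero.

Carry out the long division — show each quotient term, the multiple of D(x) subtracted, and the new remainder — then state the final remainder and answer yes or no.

Step 1: lead(6x⁷ + 48x⁶ − 95x⁵ + 97x⁴ − 122x³ + 57x² + 8x − 3) ÷ lead(D) = 6x⁷ ÷ x³ = 6x⁴. Subtract (6x⁴)·D = 6x⁷ + 54x⁶ − 48x⁵ − 6x⁴. Remainder: −6x⁶ − 47x⁵ + 103x⁴ − 122x³ + 57x² + 8x − 3.
Step 2: lead(−6x⁶ − 47x⁵ + 103x⁴ − 122x³ + 57x² + 8x − 3) ÷ lead(D) = −6x⁶ ÷ x³ = −6x³. Subtract (−6x³)·D = −6x⁶ − 54x⁵ + 48x⁴ + 6x³. Remainder: 7x⁵ + 55x⁴ − 128x³ + 57x² + 8x − 3.
Step 3: lead(7x⁵ + 55x⁴ − 128x³ + 57x² + 8x − 3) ÷ lead(D) = 7x⁵ ÷ x³ = 7x². Subtract (7x²)·D = 7x⁵ + 63x⁴ − 56x³ − 7x². Remainder: −8x⁴ − 72x³ + 64x² + 8x − 3.
Step 4: lead(−8x⁴ − 72x³ + 64x² + 8x − 3) ÷ lead(D) = −8x⁴ ÷ x³ = −8x. Subtract (−8x)·D = −8x⁴ − 72x³ + 64x² + 8x. Remainder: −3.

R(x) = −3, so D(x) is not a factor of P(x). no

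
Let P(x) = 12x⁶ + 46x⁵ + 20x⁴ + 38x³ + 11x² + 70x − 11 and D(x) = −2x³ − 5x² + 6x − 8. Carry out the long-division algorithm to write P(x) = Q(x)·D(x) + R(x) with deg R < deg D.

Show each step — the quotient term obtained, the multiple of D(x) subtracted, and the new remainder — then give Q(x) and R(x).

Step 1: lead(12x⁶ + 46x⁵ + 20x⁴ + 38x³ + 11x² + 70x − 11) ÷ lead(D) = 12x⁶ ÷ −2x³ = −6x³. Subtract (−6x³)·D = 12x⁶ + 30x⁵ − 36x⁴ + 48x³. Remainder: 16x⁵ + 56x⁴ − 10x³ + 11x² + 70x − 11.
Step 2: lead(16x⁵ + 56x⁴ − 10x³ + 11x² + 70x − 11) ÷ lead(D) = 16x⁵ ÷ −2x³ = −8x². Subtract (−8x²)·D = 16x⁵ + 40x⁴ − 48x³ + 64x². Remainder: 16x⁴ + 38x³ − 53x² + 70x − 11.
Step 3: lead(16x⁴ + 38x³ − 53x² + 70x − 11) ÷ lead(D) = 16x⁴ ÷ −2x³ = −8x. Subtract (−8x)·D = 16x⁴ + 40x³ − 48x² + 64x. Remainder: −2x³ − 5x² + 6x − 11.
Step 4: lead(−2x³ − 5x² + 6x − 11) ÷ lead(D) = −2x³ ÷ −2x³ = 1. Subtract (1)·D = −2x³ − 5x² + 6x − 8. Remainder: −3.

Q(x) = −6x³ − 8x² − 8x + 1; R(x) = −3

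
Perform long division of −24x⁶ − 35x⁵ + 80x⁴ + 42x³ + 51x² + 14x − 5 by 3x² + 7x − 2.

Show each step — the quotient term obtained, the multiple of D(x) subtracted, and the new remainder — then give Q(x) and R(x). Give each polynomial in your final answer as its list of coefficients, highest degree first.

Step 1: lead(−24x⁶ − 35x⁵ + 80x⁴ + 42x³ + 51x² + 14x − 5) ÷ lead(D) = −24x⁶ ÷ 3x² = −8x⁴. Subtract (−8x⁴)·D = −24x⁶ − 56x⁵ + 16x⁴. Remainder: 21x⁵ + 64x⁴ + 42x³ + 51x² + 14x − 5.
Step 2: lead(21x⁵ + 64x⁴ + 42x³ + 51x² + 14x − 5) ÷ lead(D) = 21x⁵ ÷ 3x² = 7x³. Subtract (7x³)·D = 21x⁵ + 49x⁴ − 14x³. Remainder: 15x⁴ + 56x³ + 51x² + 14x − 5.
Step 3: lead(15x⁴ + 56x³ + 51x² + 14x − 5) ÷ lead(D) = 15x⁴ ÷ 3x² = 5x². Subtract (5x²)·D = 15x⁴ + 35x³ − 10x². Remainder: 21x³ + 61x² + 14x − 5.
Step 4: lead(21x³ + 61x² + 14x − 5) ÷ lead(D) = 21x³ ÷ 3x² = 7x. Subtract (7x)·D = 21x³ + 49x² − 14x. Remainder: 12x² + 28x − 5.
Step 5: lead(12x² + 28x − 5) ÷ lead(D) = 12x² ÷ 3x² = 4. Subtract (4)·D = 12x² + 28x − 8. Remainder: 3.

Q = [-8, 7, 5, 7, 4]; R = [3]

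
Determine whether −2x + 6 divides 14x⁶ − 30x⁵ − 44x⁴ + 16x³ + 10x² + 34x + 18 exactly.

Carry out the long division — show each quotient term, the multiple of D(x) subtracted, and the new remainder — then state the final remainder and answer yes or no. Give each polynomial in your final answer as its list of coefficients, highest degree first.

R = [-6], so D(x) is not a factor of P(x). no

Step 1: lead(14x⁶ − 30x⁵ − 44x⁴ + 16x³ + 10x² + 34x + 18) ÷ lead(D) = 14x⁶ ÷ −2x = −7x⁵. Subtract (−7x⁵)·D = 14x⁶ − 42x⁵. Remainder: 12x⁵ − 44x⁴ + 16x³ + 10x² + 34x + 18.
Step 2: lead(12x⁵ − 44x⁴ + 16x³ + 10x² + 34x + 18) ÷ lead(D) = 12x⁵ ÷ −2x = −6x⁴. Subtract (−6x⁴)·D = 12x⁵ − 36x⁴. Remainder: −8x⁴ + 16x³ + 10x² + 34x + 18.
Step 3: lead(−8x⁴ + 16x³ + 10x² + 34x + 18) ÷ lead(D) = −8x⁴ ÷ −2x = 4x³. Subtract (4x³)·D = −8x⁴ + 24x³. Remainder: −8x³ + 10x² + 34x + 18.
Step 4: lead(−8x³ + 10x² + 34x + 18) ÷ lead(D) = −8x³ ÷ −2x = 4x². Subtract (4x²)·D = −8x³ + 24x². Remainder: −14x² + 34x + 18.
Step 5: lead(−14x² + 34x + 18) ÷ lead(D) = −14x² ÷ −2x = 7x. Subtract (7x)·D = −14x² + 42x. Remainder: −8x + 18.
Step 6: lead(−8x + 18) ÷ lead(D) = −8x ÷ −2x = 4. Subtract (4)·D = −8x + 24. Remainder: −6.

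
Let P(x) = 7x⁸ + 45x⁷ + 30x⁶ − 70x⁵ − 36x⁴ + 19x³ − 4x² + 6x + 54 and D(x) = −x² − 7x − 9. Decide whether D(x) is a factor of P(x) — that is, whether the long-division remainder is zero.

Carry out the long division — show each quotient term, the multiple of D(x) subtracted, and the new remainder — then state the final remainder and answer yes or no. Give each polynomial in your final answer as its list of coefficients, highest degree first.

R = [0], so D(x) is a factor of P(x). yes

Step 1: lead(7x⁸ + 45x⁷ + 30x⁶ − 70x⁵ − 36x⁴ + 19x³ − 4x² + 6x + 54) ÷ lead(D) = 7x⁸ ÷ −x² = −7x⁶. Subtract (−7x⁶)·D = 7x⁸ + 49x⁷ + 63x⁶. Remainder: −4x⁷ − 33x⁶ − 70x⁵ − 36x⁴ + 19x³ − 4x² + 6x + 54.
Step 2: lead(−4x⁷ − 33x⁶ − 70x⁵ − 36x⁴ + 19x³ − 4x² + 6x + 54) ÷ lead(D) = −4x⁷ ÷ −x² = 4x⁵. Subtract (4x⁵)·D = −4x⁷ − 28x⁶ − 36x⁵. Remainder: −5x⁶ − 34x⁵ − 36x⁴ + 19x³ − 4x² + 6x + 54.
Step 3: lead(−5x⁶ − 34x⁵ − 36x⁴ + 19x³ − 4x² + 6x + 54) ÷ lead(D) = −5x⁶ ÷ −x² = 5x⁴. Subtract (5x⁴)·D = −5x⁶ − 35x⁵ − 45x⁴. Remainder: x⁵ + 9x⁴ + 19x³ − 4x² + 6x + 54.
Step 4: lead(x⁵ + 9x⁴ + 19x³ − 4x² + 6x + 54) ÷ lead(D) = x⁵ ÷ −x² = −x³. Subtract (−x³)·D = x⁵ + 7x⁴ + 9x³. Remainder: 2x⁴ + 10x³ − 4x² + 6x + 54.
Step 5: lead(2x⁴ + 10x³ − 4x² + 6x + 54) ÷ lead(D) = 2x⁴ ÷ −x² = −2x². Subtract (−2x²)·D = 2x⁴ + 14x³ + 18x². Remainder: −4x³ − 22x² + 6x + 54.
Step 6: lead(−4x³ − 22x² + 6x + 54) ÷ lead(D) = −4x³ ÷ −x² = 4x. Subtract (4x)·D = −4x³ − 28x² − 36x. Remainder: 6x² + 42x + 54.
Step 7: lead(6x² + 42x + 54) ÷ lead(D) = 6x² ÷ −x² = −6. Subtract (−6)·D = 6x² + 42x + 54. Remainder: 0.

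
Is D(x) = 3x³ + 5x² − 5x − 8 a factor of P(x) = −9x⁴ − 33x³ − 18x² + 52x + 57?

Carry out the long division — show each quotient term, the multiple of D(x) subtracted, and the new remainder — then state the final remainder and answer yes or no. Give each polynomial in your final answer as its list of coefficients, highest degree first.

Step 1: lead(−9x⁴ − 33x³ − 18x² + 52x + 57) ÷ lead(D) = −9x⁴ ÷ 3x³ = −3x. Subtract (−3x)·D = −9x⁴ − 15x³ + 15x² + 24x. Remainder: −18x³ − 33x² + 28x + 57.
Step 2: lead(−18x³ − 33x² + 28x + 57) ÷ lead(D) = −18x³ ÷ 3x³ = −6. Subtract (−6)·D = −18x³ − 30x² + 30x + 48. Remainder: −3x² − 2x + 9.

R = [-3, -2, 9], so D(x) is not a factor of P(x). no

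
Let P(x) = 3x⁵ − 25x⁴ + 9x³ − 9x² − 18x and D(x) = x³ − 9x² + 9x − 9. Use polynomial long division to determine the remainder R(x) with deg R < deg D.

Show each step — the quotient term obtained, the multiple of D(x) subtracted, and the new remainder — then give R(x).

R(x) = 0

Step 1: lead(3x⁵ − 25x⁴ + 9x³ − 9x² − 18x) ÷ lead(D) = 3x⁵ ÷ x³ = 3x². Subtract (3x²)·D = 3x⁵ − 27x⁴ + 27x³ − 27x². Remainder: 2x⁴ − 18x³ + 18x² − 18x.
Step 2: lead(2x⁴ − 18x³ + 18x² − 18x) ÷ lead(D) = 2x⁴ ÷ x³ = 2x. Subtract (2x)·D = 2x⁴ − 18x³ + 18x² − 18x. Remainder: 0.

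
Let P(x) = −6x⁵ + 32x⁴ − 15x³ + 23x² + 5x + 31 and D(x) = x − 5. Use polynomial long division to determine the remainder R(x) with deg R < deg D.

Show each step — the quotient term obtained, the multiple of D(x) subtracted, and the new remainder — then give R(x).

Step 1: lead(−6x⁵ + 32x⁴ − 15x³ + 23x² + 5x + 31) ÷ lead(D) = −6x⁵ ÷ x = −6x⁴. Subtract (−6x⁴)·D = −6x⁵ + 30x⁴. Remainder: 2x⁴ − 15x³ + 23x² + 5x + 31.
Step 2: lead(2x⁴ − 15x³ + 23x² + 5x + 31) ÷ lead(D) = 2x⁴ ÷ x = 2x³. Subtract (2x³)·D = 2x⁴ − 10x³. Remainder: −5x³ + 23x² + 5x + 31.
Step 3: lead(−5x³ + 23x² + 5x + 31) ÷ lead(D) = −5x³ ÷ x = −5x². Subtract (−5x²)·D = −5x³ + 25x². Remainder: −2x² + 5x + 31.
Step 4: lead(−2x² + 5x + 31) ÷ lead(D) = −2x² ÷ x = −2x. Subtract (−2x)·D = −2x² + 10x. Remainder: −5x + 31.
Step 5: lead(−5x + 31) ÷ lead(D) = −5x ÷ x = −5. Subtract (−5)·D = −5x + 25. Remainder: 6.

R(x) = 6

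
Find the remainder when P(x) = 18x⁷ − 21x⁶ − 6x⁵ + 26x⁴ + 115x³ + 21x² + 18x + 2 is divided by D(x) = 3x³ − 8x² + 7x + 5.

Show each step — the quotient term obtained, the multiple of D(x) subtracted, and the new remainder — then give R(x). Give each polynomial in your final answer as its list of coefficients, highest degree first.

R = [4, 9, -8]

Step 1: lead(18x⁷ − 21x⁶ − 6x⁵ + 26x⁴ + 115x³ + 21x² + 18x + 2) ÷ lead(D) = 18x⁷ ÷ 3x³ = 6x⁴. Subtract (6x⁴)·D = 18x⁷ − 48x⁶ + 42x⁵ + 30x⁴. Remainder: 27x⁶ − 48x⁵ − 4x⁴ + 115x³ + 21x² + 18x + 2.
Step 2: lead(27x⁶ − 48x⁵ − 4x⁴ + 115x³ + 21x² + 18x + 2) ÷ lead(D) = 27x⁶ ÷ 3x³ = 9x³. Subtract (9x³)·D = 27x⁶ − 72x⁵ + 63x⁴ + 45x³. Remainder: 24x⁵ − 67x⁴ + 70x³ + 21x² + 18x + 2.
Step 3: lead(24x⁵ − 67x⁴ + 70x³ + 21x² + 18x + 2) ÷ lead(D) = 24x⁵ ÷ 3x³ = 8x². Subtract (8x²)·D = 24x⁵ − 64x⁴ + 56x³ + 40x². Remainder: −3x⁴ + 14x³ − 19x² + 18x + 2.
Step 4: lead(−3x⁴ + 14x³ − 19x² + 18x + 2) ÷ lead(D) = −3x⁴ ÷ 3x³ = −x. Subtract (−x)·D = −3x⁴ + 8x³ − 7x² − 5x. Remainder: 6x³ − 12x² + 23x + 2.
Step 5: lead(6x³ − 12x² + 23x + 2) ÷ lead(D) = 6x³ ÷ 3x³ = 2. Subtract (2)·D = 6x³ − 16x² + 14x + 10. Remainder: 4x² + 9x − 8.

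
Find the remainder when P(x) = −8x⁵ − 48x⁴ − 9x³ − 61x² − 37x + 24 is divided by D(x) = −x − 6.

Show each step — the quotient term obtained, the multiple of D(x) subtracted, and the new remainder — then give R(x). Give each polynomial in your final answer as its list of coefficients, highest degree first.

Step 1: lead(−8x⁵ − 48x⁴ − 9x³ − 61x² − 37x + 24) ÷ lead(D) = −8x⁵ ÷ −x = 8x⁴. Subtract (8x⁴)·D = −8x⁵ − 48x⁴. Remainder: −9x³ − 61x² − 37x + 24.
Step 2: lead(−9x³ − 61x² − 37x + 24) ÷ lead(D) = −9x³ ÷ −x = 9x². Subtract (9x²)·D = −9x³ − 54x². Remainder: −7x² − 37x + 24.
Step 3: lead(−7x² − 37x + 24) ÷ lead(D) = −7x² ÷ −x = 7x. Subtract (7x)·D = −7x² − 42x. Remainder: 5x + 24.
Step 4: lead(5x + 24) ÷ lead(D) = 5x ÷ −x = −5. Subtract (−5)·D = 5x + 30. Remainder: −6.

R = [-6]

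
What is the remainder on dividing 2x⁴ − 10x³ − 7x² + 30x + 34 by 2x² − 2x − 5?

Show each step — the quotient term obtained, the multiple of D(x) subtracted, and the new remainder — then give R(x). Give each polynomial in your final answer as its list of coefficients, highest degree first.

R = [9]

Step 1: lead(2x⁴ − 10x³ − 7x² + 30x + 34) ÷ lead(D) = 2x⁴ ÷ 2x² = x². Subtract (x²)·D = 2x⁴ − 2x³ − 5x². Remainder: −8x³ − 2x² + 30x + 34.
Step 2: lead(−8x³ − 2x² + 30x + 34) ÷ lead(D) = −8x³ ÷ 2x² = −4x. Subtract (−4x)·D = −8x³ + 8x² + 20x. Remainder: −10x² + 10x + 34.
Step 3: lead(−10x² + 10x + 34) ÷ lead(D) = −10x² ÷ 2x² = −5. Subtract (−5)·D = −10x² + 10x + 25. Remainder: 9.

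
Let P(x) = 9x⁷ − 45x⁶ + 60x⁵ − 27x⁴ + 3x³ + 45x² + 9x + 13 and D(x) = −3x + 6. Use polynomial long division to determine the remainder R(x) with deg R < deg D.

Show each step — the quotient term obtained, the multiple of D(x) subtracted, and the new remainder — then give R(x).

R(x) = −5

Step 1: lead(9x⁷ − 45x⁶ + 60x⁵ − 27x⁴ + 3x³ + 45x² + 9x + 13) ÷ lead(D) = 9x⁷ ÷ −3x = −3x⁶. Subtract (−3x⁶)·D = 9x⁷ − 18x⁶. Remainder: −27x⁶ + 60x⁵ − 27x⁴ + 3x³ + 45x² + 9x + 13.
Step 2: lead(−27x⁶ + 60x⁵ − 27x⁴ + 3x³ + 45x² + 9x + 13) ÷ lead(D) = −27x⁶ ÷ −3x = 9x⁵. Subtract (9x⁵)·D = −27x⁶ + 54x⁵. Remainder: 6x⁵ − 27x⁴ + 3x³ + 45x² + 9x + 13.
Step 3: lead(6x⁵ − 27x⁴ + 3x³ + 45x² + 9x + 13) ÷ lead(D) = 6x⁵ ÷ −3x = −2x⁴. Subtract (−2x⁴)·D = 6x⁵ − 12x⁴. Remainder: −15x⁴ + 3x³ + 45x² + 9x + 13.
Step 4: lead(−15x⁴ + 3x³ + 45x² + 9x + 13) ÷ lead(D) = −15x⁴ ÷ −3x = 5x³. Subtract (5x³)·D = −15x⁴ + 30x³. Remainder: −27x³ + 45x² + 9x + 13.
Step 5: lead(−27x³ + 45x² + 9x + 13) ÷ lead(D) = −27x³ ÷ −3x = 9x². Subtract (9x²)·D = −27x³ + 54x². Remainder: −9x² + 9x + 13.
Step 6: lead(−9x² + 9x + 13) ÷ lead(D) = −9x² ÷ −3x = 3x. Subtract (3x)·D = −9x² + 18x. Remainder: −9x + 13.
Step 7: lead(−9x + 13) ÷ lead(D) = −9x ÷ −3x = 3. Subtract (3)·D = −9x + 18. Remainder: −5.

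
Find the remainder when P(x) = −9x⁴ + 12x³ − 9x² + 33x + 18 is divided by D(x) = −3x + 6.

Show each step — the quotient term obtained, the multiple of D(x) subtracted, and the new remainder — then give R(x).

Step 1: lead(−9x⁴ + 12x³ − 9x² + 33x + 18) ÷ lead(D) = −9x⁴ ÷ −3x = 3x³. Subtract (3x³)·D = −9x⁴ + 18x³. Remainder: −6x³ − 9x² + 33x + 18.
Step 2: lead(−6x³ − 9x² + 33x + 18) ÷ lead(D) = −6x³ ÷ −3x = 2x². Subtract (2x²)·D = −6x³ + 12x². Remainder: −21x² + 33x + 18.
Step 3: lead(−21x² + 33x + 18) ÷ lead(D) = −21x² ÷ −3x = 7x. Subtract (7x)·D = −21x² + 42x. Remainder: −9x + 18.
Step 4: lead(−9x + 18) ÷ lead(D) = −9x ÷ −3x = 3. Subtract (3)·D = −9x + 18. Remainder: 0.

R(x) = 0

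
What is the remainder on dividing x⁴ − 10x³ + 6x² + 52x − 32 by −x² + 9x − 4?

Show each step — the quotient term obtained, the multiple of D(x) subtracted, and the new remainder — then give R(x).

R(x) = −7x − 4

Step 1: lead(x⁴ − 10x³ + 6x² + 52x − 32) ÷ lead(D) = x⁴ ÷ −x² = −x². Subtract (−x²)·D = x⁴ − 9x³ + 4x². Remainder: −x³ + 2x² + 52x − 32.
Step 2: lead(−x³ + 2x² + 52x − 32) ÷ lead(D) = −x³ ÷ −x² = x. Subtract (x)·D = −x³ + 9x² − 4x. Remainder: −7x² + 56x − 32.
Step 3: lead(−7x² + 56x − 32) ÷ lead(D) = −7x² ÷ −x² = 7. Subtract (7)·D = −7x² + 63x − 28. Remainder: −7x − 4.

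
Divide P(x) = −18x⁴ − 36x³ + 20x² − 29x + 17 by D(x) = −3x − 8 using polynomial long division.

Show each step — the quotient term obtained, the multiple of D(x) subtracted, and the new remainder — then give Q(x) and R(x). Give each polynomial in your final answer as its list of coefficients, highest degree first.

Step 1: lead(−18x⁴ − 36x³ + 20x² − 29x + 17) ÷ lead(D) = −18x⁴ ÷ −3x = 6x³. Subtract (6x³)·D = −18x⁴ − 48x³. Remainder: 12x³ + 20x² − 29x + 17.
Step 2: lead(12x³ + 20x² − 29x + 17) ÷ lead(D) = 12x³ ÷ −3x = −4x². Subtract (−4x²)·D = 12x³ + 32x². Remainder: −12x² − 29x + 17.
Step 3: lead(−12x² − 29x + 17) ÷ lead(D) = −12x² ÷ −3x = 4x. Subtract (4x)·D = −12x² − 32x. Remainder: 3x + 17.
Step 4: lead(3x + 17) ÷ lead(D) = 3x ÷ −3x = −1. Subtract (−1)·D = 3x + 8. Remainder: 9.

Q = [6, -4, 4, -1]; R = [9]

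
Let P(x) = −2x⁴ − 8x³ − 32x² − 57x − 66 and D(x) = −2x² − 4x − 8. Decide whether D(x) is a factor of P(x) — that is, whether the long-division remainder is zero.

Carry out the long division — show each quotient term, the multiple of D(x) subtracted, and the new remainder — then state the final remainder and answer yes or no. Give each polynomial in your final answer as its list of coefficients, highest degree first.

Step 1: lead(−2x⁴ − 8x³ − 32x² − 57x − 66) ÷ lead(D) = −2x⁴ ÷ −2x² = x². Subtract (x²)·D = −2x⁴ − 4x³ − 8x². Remainder: −4x³ − 24x² − 57x − 66.
Step 2: lead(−4x³ − 24x² − 57x − 66) ÷ lead(D) = −4x³ ÷ −2x² = 2x. Subtract (2x)·D = −4x³ − 8x² − 16x. Remainder: −16x² − 41x − 66.
Step 3: lead(−16x² − 41x − 66) ÷ lead(D) = −16x² ÷ −2x² = 8. Subtract (8)·D = −16x² − 32x − 64. Remainder: −9x − 2.

R = [-9, -2], so D(x) is not a factor of P(x). no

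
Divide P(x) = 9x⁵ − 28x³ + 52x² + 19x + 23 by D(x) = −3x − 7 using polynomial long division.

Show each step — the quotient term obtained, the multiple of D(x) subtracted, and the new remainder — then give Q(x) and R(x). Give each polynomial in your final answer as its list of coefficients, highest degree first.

Q = [-3, 7, -7, -1, -4]; R = [-5]

Step 1: lead(9x⁵ − 28x³ + 52x² + 19x + 23) ÷ lead(D) = 9x⁵ ÷ −3x = −3x⁴. Subtract (−3x⁴)·D = 9x⁵ + 21x⁴. Remainder: −21x⁴ − 28x³ + 52x² + 19x + 23.
Step 2: lead(−21x⁴ − 28x³ + 52x² + 19x + 23) ÷ lead(D) = −21x⁴ ÷ −3x = 7x³. Subtract (7x³)·D = −21x⁴ − 49x³. Remainder: 21x³ + 52x² + 19x + 23.
Step 3: lead(21x³ + 52x² + 19x + 23) ÷ lead(D) = 21x³ ÷ −3x = −7x². Subtract (−7x²)·D = 21x³ + 49x². Remainder: 3x² + 19x + 23.
Step 4: lead(3x² + 19x + 23) ÷ lead(D) = 3x² ÷ −3x = −x. Subtract (−x)·D = 3x² + 7x. Remainder: 12x + 23.
Step 5: lead(12x + 23) ÷ lead(D) = 12x ÷ −3x = −4. Subtract (−4)·D = 12x + 28. Remainder: −5.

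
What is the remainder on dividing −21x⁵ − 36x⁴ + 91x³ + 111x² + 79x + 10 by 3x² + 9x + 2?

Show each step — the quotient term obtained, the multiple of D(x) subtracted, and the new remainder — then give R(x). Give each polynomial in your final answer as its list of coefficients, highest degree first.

Step 1: lead(−21x⁵ − 36x⁴ + 91x³ + 111x² + 79x + 10) ÷ lead(D) = −21x⁵ ÷ 3x² = −7x³. Subtract (−7x³)·D = −21x⁵ − 63x⁴ − 14x³. Remainder: 27x⁴ + 105x³ + 111x² + 79x + 10.
Step 2: lead(27x⁴ + 105x³ + 111x² + 79x + 10) ÷ lead(D) = 27x⁴ ÷ 3x² = 9x². Subtract (9x²)·D = 27x⁴ + 81x³ + 18x². Remainder: 24x³ + 93x² + 79x + 10.
Step 3: lead(24x³ + 93x² + 79x + 10) ÷ lead(D) = 24x³ ÷ 3x² = 8x. Subtract (8x)·D = 24x³ + 72x² + 16x. Remainder: 21x² + 63x + 10.
Step 4: lead(21x² + 63x + 10) ÷ lead(D) = 21x² ÷ 3x² = 7. Subtract (7)·D = 21x² + 63x + 14. Remainder: −4.

R = [-4]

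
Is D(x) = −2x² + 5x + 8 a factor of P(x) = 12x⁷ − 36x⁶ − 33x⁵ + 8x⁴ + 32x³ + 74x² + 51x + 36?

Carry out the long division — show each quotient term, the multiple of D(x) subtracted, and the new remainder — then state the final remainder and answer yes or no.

R(x) = −6x − 4, so D(x) is not a factor of P(x). no

Step 1: lead(12x⁷ − 36x⁶ − 33x⁵ + 8x⁴ + 32x³ + 74x² + 51x + 36) ÷ lead(D) = 12x⁷ ÷ −2x² = −6x⁵. Subtract (−6x⁵)·D = 12x⁷ − 30x⁶ − 48x⁵. Remainder: −6x⁶ + 15x⁵ + 8x⁴ + 32x³ + 74x² + 51x + 36.
Step 2: lead(−6x⁶ + 15x⁵ + 8x⁴ + 32x³ + 74x² + 51x + 36) ÷ lead(D) = −6x⁶ ÷ −2x² = 3x⁴. Subtract (3x⁴)·D = −6x⁶ + 15x⁵ + 24x⁴. Remainder: −16x⁴ + 32x³ + 74x² + 51x + 36.
Step 3: lead(−16x⁴ + 32x³ + 74x² + 51x + 36) ÷ lead(D) = −16x⁴ ÷ −2x² = 8x². Subtract (8x²)·D = −16x⁴ + 40x³ + 64x². Remainder: −8x³ + 10x² + 51x + 36.
Step 4: lead(−8x³ + 10x² + 51x + 36) ÷ lead(D) = −8x³ ÷ −2x² = 4x. Subtract (4x)·D = −8x³ + 20x² + 32x. Remainder: −10x² + 19x + 36.
Step 5: lead(−10x² + 19x + 36) ÷ lead(D) = −10x² ÷ −2x² = 5. Subtract (5)·D = −10x² + 25x + 40. Remainder: −6x − 4.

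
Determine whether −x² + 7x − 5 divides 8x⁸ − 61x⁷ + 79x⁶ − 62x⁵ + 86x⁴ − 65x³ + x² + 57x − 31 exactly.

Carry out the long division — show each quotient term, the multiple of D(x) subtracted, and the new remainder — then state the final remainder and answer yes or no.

Step 1: lead(8x⁸ − 61x⁷ + 79x⁶ − 62x⁵ + 86x⁴ − 65x³ + x² + 57x − 31) ÷ lead(D) = 8x⁸ ÷ −x² = −8x⁶. Subtract (−8x⁶)·D = 8x⁸ − 56x⁷ + 40x⁶. Remainder: −5x⁷ + 39x⁶ − 62x⁵ + 86x⁴ − 65x³ + x² + 57x − 31.
Step 2: lead(−5x⁷ + 39x⁶ − 62x⁵ + 86x⁴ − 65x³ + x² + 57x − 31) ÷ lead(D) = −5x⁷ ÷ −x² = 5x⁵. Subtract (5x⁵)·D = −5x⁷ + 35x⁶ − 25x⁵. Remainder: 4x⁶ − 37x⁵ + 86x⁴ − 65x³ + x² + 57x − 31.
Step 3: lead(4x⁶ − 37x⁵ + 86x⁴ − 65x³ + x² + 57x − 31) ÷ lead(D) = 4x⁶ ÷ −x² = −4x⁴. Subtract (−4x⁴)·D = 4x⁶ − 28x⁵ + 20x⁴. Remainder: −9x⁵ + 66x⁴ − 65x³ + x² + 57x − 31.
Step 4: lead(−9x⁵ + 66x⁴ − 65x³ + x² + 57x − 31) ÷ lead(D) = −9x⁵ ÷ −x² = 9x³. Subtract (9x³)·D = −9x⁵ + 63x⁴ − 45x³. Remainder: 3x⁴ − 20x³ + x² + 57x − 31.
Step 5: lead(3x⁴ − 20x³ + x² + 57x − 31) ÷ lead(D) = 3x⁴ ÷ −x² = −3x². Subtract (−3x²)·D = 3x⁴ − 21x³ + 15x². Remainder: x³ − 14x² + 57x − 31.
Step 6: lead(x³ − 14x² + 57x − 31) ÷ lead(D) = x³ ÷ −x² = −x. Subtract (−x)·D = x³ − 7x² + 5x. Remainder: −7x² + 52x − 31.
Step 7: lead(−7x² + 52x − 31) ÷ lead(D) = −7x² ÷ −x² = 7. Subtract (7)·D = −7x² + 49x − 35. Remainder: 3x + 4.

R(x) = 3x + 4, so D(x) is not a factor of P(x). no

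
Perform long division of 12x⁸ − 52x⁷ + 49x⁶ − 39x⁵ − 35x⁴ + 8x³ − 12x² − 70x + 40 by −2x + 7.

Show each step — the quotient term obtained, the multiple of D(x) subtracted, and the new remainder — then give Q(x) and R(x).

Step 1: lead(12x⁸ − 52x⁷ + 49x⁶ − 39x⁵ − 35x⁴ + 8x³ − 12x² − 70x + 40) ÷ lead(D) = 12x⁸ ÷ −2x = −6x⁷. Subtract (−6x⁷)·D = 12x⁸ − 42x⁷. Remainder: −10x⁷ + 49x⁶ − 39x⁵ − 35x⁴ + 8x³ − 12x² − 70x + 40.
Step 2: lead(−10x⁷ + 49x⁶ − 39x⁵ − 35x⁴ + 8x³ − 12x² − 70x + 40) ÷ lead(D) = −10x⁷ ÷ −2x = 5x⁶. Subtract (5x⁶)·D = −10x⁷ + 35x⁶. Remainder: 14x⁶ − 39x⁵ − 35x⁴ + 8x³ − 12x² − 70x + 40.
Step 3: lead(14x⁶ − 39x⁵ − 35x⁴ + 8x³ − 12x² − 70x + 40) ÷ lead(D) = 14x⁶ ÷ −2x = −7x⁵. Subtract (−7x⁵)·D = 14x⁶ − 49x⁵. Remainder: 10x⁵ − 35x⁴ + 8x³ − 12x² − 70x + 40.
Step 4: lead(10x⁵ − 35x⁴ + 8x³ − 12x² − 70x + 40) ÷ lead(D) = 10x⁵ ÷ −2x = −5x⁴. Subtract (−5x⁴)·D = 10x⁵ − 35x⁴. Remainder: 8x³ − 12x² − 70x + 40.
Step 5: lead(8x³ − 12x² − 70x + 40) ÷ lead(D) = 8x³ ÷ −2x = −4x². Subtract (−4x²)·D = 8x³ − 28x². Remainder: 16x² − 70x + 40.
Step 6: lead(16x² − 70x + 40) ÷ lead(D) = 16x² ÷ −2x = −8x. Subtract (−8x)·D = 16x² − 56x. Remainder: −14x + 40.
Step 7: lead(−14x + 40) ÷ lead(D) = −14x ÷ −2x = 7. Subtract (7)·D = −14x + 49. Remainder: −9.

Q(x) = −6x⁷ + 5x⁶ − 7x⁵ − 5x⁴ − 4x² − 8x + 7; R(x) = −9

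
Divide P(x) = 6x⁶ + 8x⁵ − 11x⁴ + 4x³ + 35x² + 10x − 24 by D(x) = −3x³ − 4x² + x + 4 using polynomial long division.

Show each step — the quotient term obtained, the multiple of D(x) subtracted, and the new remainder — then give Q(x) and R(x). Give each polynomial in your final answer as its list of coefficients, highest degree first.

Step 1: lead(6x⁶ + 8x⁵ − 11x⁴ + 4x³ + 35x² + 10x − 24) ÷ lead(D) = 6x⁶ ÷ −3x³ = −2x³. Subtract (−2x³)·D = 6x⁶ + 8x⁵ − 2x⁴ − 8x³. Remainder: −9x⁴ + 12x³ + 35x² + 10x − 24.
Step 2: lead(−9x⁴ + 12x³ + 35x² + 10x − 24) ÷ lead(D) = −9x⁴ ÷ −3x³ = 3x. Subtract (3x)·D = −9x⁴ − 12x³ + 3x² + 12x. Remainder: 24x³ + 32x² − 2x − 24.
Step 3: lead(24x³ + 32x² − 2x − 24) ÷ lead(D) = 24x³ ÷ −3x³ = −8. Subtract (−8)·D = 24x³ + 32x² − 8x − 32. Remainder: 6x + 8.

Q = [-2, 0, 3, -8]; R = [6, 8]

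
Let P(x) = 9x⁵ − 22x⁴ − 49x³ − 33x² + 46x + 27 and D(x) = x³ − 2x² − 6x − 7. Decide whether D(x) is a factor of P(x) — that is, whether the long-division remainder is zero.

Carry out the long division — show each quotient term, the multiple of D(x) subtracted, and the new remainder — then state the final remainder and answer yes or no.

Step 1: lead(9x⁵ − 22x⁴ − 49x³ − 33x² + 46x + 27) ÷ lead(D) = 9x⁵ ÷ x³ = 9x². Subtract (9x²)·D = 9x⁵ − 18x⁴ − 54x³ − 63x². Remainder: −4x⁴ + 5x³ + 30x² + 46x + 27.
Step 2: lead(−4x⁴ + 5x³ + 30x² + 46x + 27) ÷ lead(D) = −4x⁴ ÷ x³ = −4x. Subtract (−4x)·D = −4x⁴ + 8x³ + 24x² + 28x. Remainder: −3x³ + 6x² + 18x + 27.
Step 3: lead(−3x³ + 6x² + 18x + 27) ÷ lead(D) = −3x³ ÷ x³ = −3. Subtract (−3)·D = −3x³ + 6x² + 18x + 21. Remainder: 6.

R(x) = 6, so D(x) is not a factor of P(x). no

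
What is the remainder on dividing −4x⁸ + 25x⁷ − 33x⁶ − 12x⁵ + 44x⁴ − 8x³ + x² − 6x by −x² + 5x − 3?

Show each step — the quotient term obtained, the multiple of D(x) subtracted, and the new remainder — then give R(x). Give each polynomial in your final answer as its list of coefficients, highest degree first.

Step 1: lead(−4x⁸ + 25x⁷ − 33x⁶ − 12x⁵ + 44x⁴ − 8x³ + x² − 6x) ÷ lead(D) = −4x⁸ ÷ −x² = 4x⁶. Subtract (4x⁶)·D = −4x⁸ + 20x⁷ − 12x⁶. Remainder: 5x⁷ − 21x⁶ − 12x⁵ + 44x⁴ − 8x³ + x² − 6x.
Step 2: lead(5x⁷ − 21x⁶ − 12x⁵ + 44x⁴ − 8x³ + x² − 6x) ÷ lead(D) = 5x⁷ ÷ −x² = −5x⁵. Subtract (−5x⁵)·D = 5x⁷ − 25x⁶ + 15x⁵. Remainder: 4x⁶ − 27x⁵ + 44x⁴ − 8x³ + x² − 6x.
Step 3: lead(4x⁶ − 27x⁵ + 44x⁴ − 8x³ + x² − 6x) ÷ lead(D) = 4x⁶ ÷ −x² = −4x⁴. Subtract (−4x⁴)·D = 4x⁶ − 20x⁵ + 12x⁴. Remainder: −7x⁵ + 32x⁴ − 8x³ + x² − 6x.
Step 4: lead(−7x⁵ + 32x⁴ − 8x³ + x² − 6x) ÷ lead(D) = −7x⁵ ÷ −x² = 7x³. Subtract (7x³)·D = −7x⁵ + 35x⁴ − 21x³. Remainder: −3x⁴ + 13x³ + x² − 6x.
Step 5: lead(−3x⁴ + 13x³ + x² − 6x) ÷ lead(D) = −3x⁴ ÷ −x² = 3x². Subtract (3x²)·D = −3x⁴ + 15x³ − 9x². Remainder: −2x³ + 10x² − 6x.
Step 6: lead(−2x³ + 10x² − 6x) ÷ lead(D) = −2x³ ÷ −x² = 2x. Subtract (2x)·D = −2x³ + 10x² − 6x. Remainder: 0.

R = [0]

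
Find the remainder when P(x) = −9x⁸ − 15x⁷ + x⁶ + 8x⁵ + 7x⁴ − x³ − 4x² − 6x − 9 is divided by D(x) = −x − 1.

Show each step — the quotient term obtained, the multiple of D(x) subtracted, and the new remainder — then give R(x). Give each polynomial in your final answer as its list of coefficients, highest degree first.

Step 1: lead(−9x⁸ − 15x⁷ + x⁶ + 8x⁵ + 7x⁴ − x³ − 4x² − 6x − 9) ÷ lead(D) = −9x⁸ ÷ −x = 9x⁷. Subtract (9x⁷)·D = −9x⁸ − 9x⁷. Remainder: −6x⁷ + x⁶ + 8x⁵ + 7x⁴ − x³ − 4x² − 6x − 9.
Step 2: lead(−6x⁷ + x⁶ + 8x⁵ + 7x⁴ − x³ − 4x² − 6x − 9) ÷ lead(D) = −6x⁷ ÷ −x = 6x⁶. Subtract (6x⁶)·D = −6x⁷ − 6x⁶. Remainder: 7x⁶ + 8x⁵ + 7x⁴ − x³ − 4x² − 6x − 9.
Step 3: lead(7x⁶ + 8x⁵ + 7x⁴ − x³ − 4x² − 6x − 9) ÷ lead(D) = 7x⁶ ÷ −x = −7x⁵. Subtract (−7x⁵)·D = 7x⁶ + 7x⁵. Remainder: x⁵ + 7x⁴ − x³ − 4x² − 6x − 9.
Step 4: lead(x⁵ + 7x⁴ − x³ − 4x² − 6x − 9) ÷ lead(D) = x⁵ ÷ −x = −x⁴. Subtract (−x⁴)·D = x⁵ + x⁴. Remainder: 6x⁴ − x³ − 4x² − 6x − 9.
Step 5: lead(6x⁴ − x³ − 4x² − 6x − 9) ÷ lead(D) = 6x⁴ ÷ −x = −6x³. Subtract (−6x³)·D = 6x⁴ + 6x³. Remainder: −7x³ − 4x² − 6x − 9.
Step 6: lead(−7x³ − 4x² − 6x − 9) ÷ lead(D) = −7x³ ÷ −x = 7x². Subtract (7x²)·D = −7x³ − 7x². Remainder: 3x² − 6x − 9.
Step 7: lead(3x² − 6x − 9) ÷ lead(D) = 3x² ÷ −x = −3x. Subtract (−3x)·D = 3x² + 3x. Remainder: −9x − 9.
Step 8: lead(−9x − 9) ÷ lead(D) = −9x ÷ −x = 9. Subtract (9)·D = −9x − 9. Remainder: 0.

R = [0]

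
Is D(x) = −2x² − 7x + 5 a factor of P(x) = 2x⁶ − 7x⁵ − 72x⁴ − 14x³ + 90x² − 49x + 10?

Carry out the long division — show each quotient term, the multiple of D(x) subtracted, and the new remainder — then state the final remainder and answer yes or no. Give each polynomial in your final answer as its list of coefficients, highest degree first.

R = [0], so D(x) is a factor of P(x). yes

Step 1: lead(2x⁶ − 7x⁵ − 72x⁴ − 14x³ + 90x² − 49x + 10) ÷ lead(D) = 2x⁶ ÷ −2x² = −x⁴. Subtract (−x⁴)·D = 2x⁶ + 7x⁵ − 5x⁴. Remainder: −14x⁵ − 67x⁴ − 14x³ + 90x² − 49x + 10.
Step 2: lead(−14x⁵ − 67x⁴ − 14x³ + 90x² − 49x + 10) ÷ lead(D) = −14x⁵ ÷ −2x² = 7x³. Subtract (7x³)·D = −14x⁵ − 49x⁴ + 35x³. Remainder: −18x⁴ − 49x³ + 90x² − 49x + 10.
Step 3: lead(−18x⁴ − 49x³ + 90x² − 49x + 10) ÷ lead(D) = −18x⁴ ÷ −2x² = 9x². Subtract (9x²)·D = −18x⁴ − 63x³ + 45x². Remainder: 14x³ + 45x² − 49x + 10.
Step 4: lead(14x³ + 45x² − 49x + 10) ÷ lead(D) = 14x³ ÷ −2x² = −7x. Subtract (−7x)·D = 14x³ + 49x² − 35x. Remainder: −4x² − 14x + 10.
Step 5: lead(−4x² − 14x + 10) ÷ lead(D) = −4x² ÷ −2x² = 2. Subtract (2)·D = −4x² − 14x + 10. Remainder: 0.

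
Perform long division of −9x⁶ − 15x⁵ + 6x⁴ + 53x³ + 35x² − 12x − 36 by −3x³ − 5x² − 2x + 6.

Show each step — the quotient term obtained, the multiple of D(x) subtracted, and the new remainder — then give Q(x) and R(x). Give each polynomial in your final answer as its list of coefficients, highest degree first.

Q = [3, 0, -4, -5]; R = [2, 2, -6]

Step 1: lead(−9x⁶ − 15x⁵ + 6x⁴ + 53x³ + 35x² − 12x − 36) ÷ lead(D) = −9x⁶ ÷ −3x³ = 3x³. Subtract (3x³)·D = −9x⁶ − 15x⁵ − 6x⁴ + 18x³. Remainder: 12x⁴ + 35x³ + 35x² − 12x − 36.
Step 2: lead(12x⁴ + 35x³ + 35x² − 12x − 36) ÷ lead(D) = 12x⁴ ÷ −3x³ = −4x. Subtract (−4x)·D = 12x⁴ + 20x³ + 8x² − 24x. Remainder: 15x³ + 27x² + 12x − 36.
Step 3: lead(15x³ + 27x² + 12x − 36) ÷ lead(D) = 15x³ ÷ −3x³ = −5. Subtract (−5)·D = 15x³ + 25x² + 10x − 30. Remainder: 2x² + 2x − 6.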